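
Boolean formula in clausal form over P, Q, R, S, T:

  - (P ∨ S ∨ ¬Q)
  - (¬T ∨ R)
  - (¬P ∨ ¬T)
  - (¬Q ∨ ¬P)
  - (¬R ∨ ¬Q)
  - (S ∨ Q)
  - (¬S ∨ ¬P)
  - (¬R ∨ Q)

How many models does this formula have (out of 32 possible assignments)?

Satisfying assignments:
  P=F Q=F R=F S=T T=F
  P=F Q=T R=F S=T T=F
That's 2 in total.

2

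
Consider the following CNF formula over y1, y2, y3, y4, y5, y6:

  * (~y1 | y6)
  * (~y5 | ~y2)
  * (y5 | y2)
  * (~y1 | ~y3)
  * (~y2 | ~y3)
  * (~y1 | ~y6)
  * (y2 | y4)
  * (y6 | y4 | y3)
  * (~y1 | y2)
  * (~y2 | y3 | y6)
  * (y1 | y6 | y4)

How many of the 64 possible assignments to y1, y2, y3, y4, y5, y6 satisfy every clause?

The models are:
  y1=F y2=F y3=F y4=T y5=T y6=F
  y1=F y2=F y3=F y4=T y5=T y6=T
  y1=F y2=F y3=T y4=T y5=T y6=F
  y1=F y2=F y3=T y4=T y5=T y6=T
  y1=F y2=T y3=F y4=F y5=F y6=T
  y1=F y2=T y3=F y4=T y5=F y6=T
Count: 6.

6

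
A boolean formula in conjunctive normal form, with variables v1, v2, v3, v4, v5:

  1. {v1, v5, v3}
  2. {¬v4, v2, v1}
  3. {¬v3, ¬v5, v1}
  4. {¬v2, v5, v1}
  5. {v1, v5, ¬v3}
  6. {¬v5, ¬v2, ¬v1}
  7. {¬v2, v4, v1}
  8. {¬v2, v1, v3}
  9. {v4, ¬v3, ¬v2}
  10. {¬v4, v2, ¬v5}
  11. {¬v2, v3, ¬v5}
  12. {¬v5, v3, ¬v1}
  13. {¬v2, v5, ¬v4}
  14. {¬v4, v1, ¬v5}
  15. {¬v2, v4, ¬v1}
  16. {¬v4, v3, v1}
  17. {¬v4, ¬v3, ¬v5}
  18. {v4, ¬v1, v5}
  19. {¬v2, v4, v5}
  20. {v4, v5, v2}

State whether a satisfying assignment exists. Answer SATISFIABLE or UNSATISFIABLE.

SATISFIABLE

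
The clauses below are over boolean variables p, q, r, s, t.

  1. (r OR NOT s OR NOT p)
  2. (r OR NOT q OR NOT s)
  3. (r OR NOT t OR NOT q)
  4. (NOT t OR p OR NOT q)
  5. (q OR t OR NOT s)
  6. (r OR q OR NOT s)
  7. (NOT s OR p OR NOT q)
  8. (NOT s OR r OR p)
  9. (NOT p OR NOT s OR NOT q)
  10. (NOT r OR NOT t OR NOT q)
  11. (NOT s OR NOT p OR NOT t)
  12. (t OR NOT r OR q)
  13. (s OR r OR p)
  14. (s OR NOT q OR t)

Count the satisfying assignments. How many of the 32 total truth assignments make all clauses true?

5

Satisfying assignments:
  p=0 q=0 r=1 s=0 t=1
  p=0 q=0 r=1 s=1 t=1
  p=1 q=0 r=0 s=0 t=0
  p=1 q=0 r=0 s=0 t=1
  p=1 q=0 r=1 s=0 t=1
That's 5 in total.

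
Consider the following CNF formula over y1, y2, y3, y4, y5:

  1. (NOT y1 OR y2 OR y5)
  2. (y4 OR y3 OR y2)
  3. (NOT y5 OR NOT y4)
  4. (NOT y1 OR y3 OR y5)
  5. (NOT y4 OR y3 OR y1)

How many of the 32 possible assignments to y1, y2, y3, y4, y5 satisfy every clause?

13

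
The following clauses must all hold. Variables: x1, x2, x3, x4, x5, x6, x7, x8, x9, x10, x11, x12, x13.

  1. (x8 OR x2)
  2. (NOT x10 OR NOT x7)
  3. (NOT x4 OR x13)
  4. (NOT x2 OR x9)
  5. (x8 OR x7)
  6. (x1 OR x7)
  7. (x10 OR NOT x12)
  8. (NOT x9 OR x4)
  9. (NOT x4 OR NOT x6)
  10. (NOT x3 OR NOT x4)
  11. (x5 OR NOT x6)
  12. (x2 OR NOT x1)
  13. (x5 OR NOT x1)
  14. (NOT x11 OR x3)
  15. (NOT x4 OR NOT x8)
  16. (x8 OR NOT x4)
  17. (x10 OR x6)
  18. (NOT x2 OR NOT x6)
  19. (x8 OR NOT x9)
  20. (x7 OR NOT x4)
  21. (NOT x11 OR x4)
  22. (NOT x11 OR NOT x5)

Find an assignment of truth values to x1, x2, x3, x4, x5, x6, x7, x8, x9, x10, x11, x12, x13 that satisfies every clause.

x1 = False, x2 = False, x3 = True, x4 = False, x5 = True, x6 = True, x7 = True, x8 = True, x9 = False, x10 = False, x11 = False, x12 = False, x13 = True

x11 occurs only negated in the remaining clauses — set x11 = False.
x12 occurs only negated in the remaining clauses — set x12 = False.
Set x1 = False and propagate.
  then x7 is forced to True.
  then x10 is forced to False.
  then x6 is forced to True.
  then x4 is forced to False.
  then x9 is forced to False.
  then x2 is forced to False.
  then x8 is forced to True.
  then x5 is forced to True.
x3, x13 are now unconstrained; take x3 = True, x13 = True.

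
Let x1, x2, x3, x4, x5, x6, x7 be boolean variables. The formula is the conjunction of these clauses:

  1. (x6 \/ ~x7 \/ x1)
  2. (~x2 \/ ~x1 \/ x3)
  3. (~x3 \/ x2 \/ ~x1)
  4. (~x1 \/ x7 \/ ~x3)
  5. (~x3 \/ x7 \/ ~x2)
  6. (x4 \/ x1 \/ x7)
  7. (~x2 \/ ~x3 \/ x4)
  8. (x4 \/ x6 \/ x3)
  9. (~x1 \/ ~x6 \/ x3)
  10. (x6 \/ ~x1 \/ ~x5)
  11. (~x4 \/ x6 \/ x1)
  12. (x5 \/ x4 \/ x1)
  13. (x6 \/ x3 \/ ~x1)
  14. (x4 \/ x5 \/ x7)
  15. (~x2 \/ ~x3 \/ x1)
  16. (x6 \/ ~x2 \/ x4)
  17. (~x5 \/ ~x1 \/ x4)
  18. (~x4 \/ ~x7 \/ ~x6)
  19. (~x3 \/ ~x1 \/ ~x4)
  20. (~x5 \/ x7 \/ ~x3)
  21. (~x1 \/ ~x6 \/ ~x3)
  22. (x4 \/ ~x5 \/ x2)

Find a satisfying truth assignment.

Branch on x1: take x1 = False.
For the remaining variables, x2 = True, x3 = False, x4 = True, x5 = False, x6 = True, x7 = False works.

x1 = 0  x2 = 1  x3 = 0  x4 = 1  x5 = 0  x6 = 1  x7 = 0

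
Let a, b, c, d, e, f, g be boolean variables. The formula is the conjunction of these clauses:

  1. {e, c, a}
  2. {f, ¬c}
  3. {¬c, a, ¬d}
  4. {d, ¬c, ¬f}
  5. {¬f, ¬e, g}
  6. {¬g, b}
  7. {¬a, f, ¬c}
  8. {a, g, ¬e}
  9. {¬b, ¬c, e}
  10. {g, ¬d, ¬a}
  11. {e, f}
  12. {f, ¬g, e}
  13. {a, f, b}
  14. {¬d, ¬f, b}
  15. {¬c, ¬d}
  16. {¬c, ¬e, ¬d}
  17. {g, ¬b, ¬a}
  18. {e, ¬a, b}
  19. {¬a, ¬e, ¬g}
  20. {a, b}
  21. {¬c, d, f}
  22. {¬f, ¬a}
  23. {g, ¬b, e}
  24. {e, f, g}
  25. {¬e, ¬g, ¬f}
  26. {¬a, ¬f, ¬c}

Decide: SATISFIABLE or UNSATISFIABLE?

Try a = True.
  then f is forced to False.
  then c is forced to False.
  then e is forced to True.
  then g is forced to False.
  then d is forced to False.
  then b is forced to False.
Every clause has at least one true literal under this assignment.
So a=True  b=False  c=False  d=False  e=True  f=False  g=False is a satisfying assignment.

SATISFIABLE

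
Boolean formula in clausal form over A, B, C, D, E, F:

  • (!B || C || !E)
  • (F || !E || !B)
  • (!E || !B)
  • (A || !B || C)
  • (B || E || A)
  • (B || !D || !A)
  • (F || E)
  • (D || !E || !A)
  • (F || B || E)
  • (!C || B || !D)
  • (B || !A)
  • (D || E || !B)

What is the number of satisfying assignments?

Split on B, then E.
  B=T, E=T: a clause becomes empty — 0.
  B=T, E=F: remaining (A,C,D,F) ∈ {(F,T,T,T); (T,F,T,T); (T,T,T,T)} — 3.
  B=F, E=T: F free; 3 ways for (A,C,D) × 2^1 = 6.
  B=F, E=F: a clause becomes empty — 0.
Total: 0 + 3 + 6 + 0 = 9.

9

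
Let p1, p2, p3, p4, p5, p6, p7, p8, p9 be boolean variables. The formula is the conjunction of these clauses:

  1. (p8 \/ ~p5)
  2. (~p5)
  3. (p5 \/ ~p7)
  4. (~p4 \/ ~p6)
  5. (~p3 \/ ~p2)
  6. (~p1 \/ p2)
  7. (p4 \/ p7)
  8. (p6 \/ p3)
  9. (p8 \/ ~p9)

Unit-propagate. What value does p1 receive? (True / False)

(~p5) stands alone — p5 = False.
From (~p7 \/ p5) and p5 = False: p7 = False.
In (p4 \/ p7), p7 is now false; p4 must hold, so p4 = True.
(~p6 \/ ~p4) with p4 = True leaves only ~p6, so p6 = False.
From (p6 \/ p3) and p6 = False: p3 = True.
(~p3 \/ ~p2): since p3 = True, the clause reduces to (~p2). p2 = False.
From (~p1 \/ p2) and p2 = False: p1 = False.

False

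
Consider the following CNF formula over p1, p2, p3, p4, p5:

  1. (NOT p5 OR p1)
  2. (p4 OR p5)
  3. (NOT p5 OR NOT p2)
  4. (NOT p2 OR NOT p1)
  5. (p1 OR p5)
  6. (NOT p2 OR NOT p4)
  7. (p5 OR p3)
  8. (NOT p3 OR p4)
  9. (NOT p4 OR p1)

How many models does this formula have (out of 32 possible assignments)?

The models are:
  p1=T p2=F p3=F p4=F p5=T
  p1=T p2=F p3=F p4=T p5=T
  p1=T p2=F p3=T p4=T p5=F
  p1=T p2=F p3=T p4=T p5=T
Count: 4.

4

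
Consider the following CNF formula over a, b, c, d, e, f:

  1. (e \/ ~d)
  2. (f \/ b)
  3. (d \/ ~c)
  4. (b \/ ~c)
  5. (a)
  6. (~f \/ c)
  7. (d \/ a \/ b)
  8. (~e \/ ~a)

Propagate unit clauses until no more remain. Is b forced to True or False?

Unit clause (a) sets a = True.
From (~e \/ ~a) and a = True: e = False.
(~d \/ e): since e = False, the clause reduces to (~d). d = False.
(d \/ ~c) with d = False leaves only ~c, so c = False.
(~f \/ c) with c = False leaves only ~f, so f = False.
(b \/ f): since f = False, the clause reduces to (b). b = True.

True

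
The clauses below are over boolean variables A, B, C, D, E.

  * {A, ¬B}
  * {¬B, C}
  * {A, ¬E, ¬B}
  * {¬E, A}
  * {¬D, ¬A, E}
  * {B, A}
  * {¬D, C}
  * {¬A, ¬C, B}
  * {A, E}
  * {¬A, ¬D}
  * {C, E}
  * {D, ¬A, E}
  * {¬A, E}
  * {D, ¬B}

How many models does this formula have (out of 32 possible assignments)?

The models are:
  A=T B=F C=F D=F E=T
That's 1 in total.

1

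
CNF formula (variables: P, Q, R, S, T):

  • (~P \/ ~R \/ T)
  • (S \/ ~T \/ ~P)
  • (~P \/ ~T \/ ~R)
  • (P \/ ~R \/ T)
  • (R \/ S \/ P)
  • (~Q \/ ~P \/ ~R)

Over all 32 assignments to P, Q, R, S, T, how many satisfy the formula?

14

Case analysis on P and R:
  P=1, R=1: a clause becomes empty — 0.
  P=1, R=0: Q free; 3 ways for (S,T) × 2^1 = 6.
  P=0, R=1: remaining (Q,S,T) ∈ {(0,0,1); (0,1,1); (1,0,1); (1,1,1)} — 4.
  P=0, R=0: remaining (Q,S,T) ∈ {(0,1,0); (0,1,1); (1,1,0); (1,1,1)} — 4.
Total: 0 + 6 + 4 + 4 = 14.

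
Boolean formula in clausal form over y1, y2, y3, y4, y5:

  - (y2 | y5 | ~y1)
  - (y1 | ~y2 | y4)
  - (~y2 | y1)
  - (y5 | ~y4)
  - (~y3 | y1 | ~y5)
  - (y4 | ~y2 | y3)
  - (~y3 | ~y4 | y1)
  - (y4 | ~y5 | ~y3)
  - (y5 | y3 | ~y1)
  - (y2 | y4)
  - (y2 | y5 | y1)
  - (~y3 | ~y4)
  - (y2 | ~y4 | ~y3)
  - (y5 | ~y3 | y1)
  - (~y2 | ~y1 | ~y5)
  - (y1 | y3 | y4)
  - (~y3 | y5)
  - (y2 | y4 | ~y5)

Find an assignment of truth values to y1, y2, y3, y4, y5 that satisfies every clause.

y1=T, y2=F, y3=F, y4=T, y5=T

Check each clause:
  1. (y2 | y5 | ~y1) — y5 is true.
  2. (~y2 | y4 | y1) — y1 is true.
  3. (y1 | ~y2) — y1 is true.
  4. (~y4 | y5) — y5 is true.
  5. (y1 | ~y5 | ~y3) — y1 is true.
  6. (~y2 | y4 | y3) — y4 is true.
  7. (y1 | ~y3 | ~y4) — y1 is true.
  8. (~y3 | ~y5 | y4) — y4 is true.
  9. (~y1 | y5 | y3) — y5 is true.
  10. (y2 | y4) — y4 is true.
  11. (y5 | y2 | y1) — y1 is true.
  12. (~y3 | ~y4) — ~y3 is true.
  13. (~y3 | y2 | ~y4) — ~y3 is true.
  14. (y5 | y1 | ~y3) — y1 is true.
  15. (~y2 | ~y5 | ~y1) — ~y2 is true.
  16. (y3 | y4 | y1) — y1 is true.
  17. (~y3 | y5) — y5 is true.
  18. (y4 | ~y5 | y2) — y4 is true.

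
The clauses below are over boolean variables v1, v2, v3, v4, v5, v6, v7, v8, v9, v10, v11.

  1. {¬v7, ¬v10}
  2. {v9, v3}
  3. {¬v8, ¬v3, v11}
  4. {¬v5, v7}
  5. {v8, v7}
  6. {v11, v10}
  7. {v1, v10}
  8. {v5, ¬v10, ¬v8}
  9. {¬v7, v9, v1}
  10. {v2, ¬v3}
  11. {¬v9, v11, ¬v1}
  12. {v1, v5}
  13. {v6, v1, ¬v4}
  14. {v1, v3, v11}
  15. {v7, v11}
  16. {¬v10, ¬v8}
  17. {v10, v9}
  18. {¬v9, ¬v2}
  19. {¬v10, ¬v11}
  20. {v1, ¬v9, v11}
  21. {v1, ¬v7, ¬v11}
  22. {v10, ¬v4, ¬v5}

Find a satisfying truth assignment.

v1=1, v2=0, v3=0, v4=0, v5=1, v6=1, v7=1, v8=0, v9=1, v10=0, v11=1

v4 occurs only negated in the remaining clauses — set v4 = False.
Pure literal: v6 appears only positively; assign v6 = True.
Branch on v1: take v1 = True.
For the remaining variables, v2 = False, v3 = False, v5 = True, v7 = True, v8 = False, v9 = True, v10 = False, v11 = True works.
Every clause has at least one true literal under this assignment.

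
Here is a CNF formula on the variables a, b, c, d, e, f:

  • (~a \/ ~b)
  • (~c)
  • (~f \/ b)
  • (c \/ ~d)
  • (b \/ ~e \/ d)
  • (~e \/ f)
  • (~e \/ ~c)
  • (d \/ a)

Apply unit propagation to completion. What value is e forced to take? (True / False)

(~c) stands alone — c = False.
From (~d \/ c) and c = False: d = False.
(a \/ d) with d = False leaves only a, so a = True.
In (~b \/ ~a), ~a is now false; ~b must hold, so b = False.
From (b \/ ~f) and b = False: f = False.
(b \/ d \/ ~e): since b = False, d = False, the clause reduces to (~e). e = False.

False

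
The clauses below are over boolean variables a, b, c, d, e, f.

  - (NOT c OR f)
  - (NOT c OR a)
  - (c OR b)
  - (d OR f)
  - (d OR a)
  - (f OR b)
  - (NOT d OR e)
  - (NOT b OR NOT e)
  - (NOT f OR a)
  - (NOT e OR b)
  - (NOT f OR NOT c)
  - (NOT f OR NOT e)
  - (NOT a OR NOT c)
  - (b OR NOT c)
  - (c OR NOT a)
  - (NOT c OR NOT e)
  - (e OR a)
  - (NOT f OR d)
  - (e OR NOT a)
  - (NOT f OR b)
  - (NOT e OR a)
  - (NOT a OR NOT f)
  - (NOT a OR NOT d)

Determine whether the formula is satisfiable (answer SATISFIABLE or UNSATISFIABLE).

UNSATISFIABLE

a = True:
  propagation gives c=False; an empty clause results — contradiction.
a = False:
  propagation gives c=False, b=True, d=True, e=True; an empty clause results — contradiction.
Every branch closes, so no satisfying assignment exists.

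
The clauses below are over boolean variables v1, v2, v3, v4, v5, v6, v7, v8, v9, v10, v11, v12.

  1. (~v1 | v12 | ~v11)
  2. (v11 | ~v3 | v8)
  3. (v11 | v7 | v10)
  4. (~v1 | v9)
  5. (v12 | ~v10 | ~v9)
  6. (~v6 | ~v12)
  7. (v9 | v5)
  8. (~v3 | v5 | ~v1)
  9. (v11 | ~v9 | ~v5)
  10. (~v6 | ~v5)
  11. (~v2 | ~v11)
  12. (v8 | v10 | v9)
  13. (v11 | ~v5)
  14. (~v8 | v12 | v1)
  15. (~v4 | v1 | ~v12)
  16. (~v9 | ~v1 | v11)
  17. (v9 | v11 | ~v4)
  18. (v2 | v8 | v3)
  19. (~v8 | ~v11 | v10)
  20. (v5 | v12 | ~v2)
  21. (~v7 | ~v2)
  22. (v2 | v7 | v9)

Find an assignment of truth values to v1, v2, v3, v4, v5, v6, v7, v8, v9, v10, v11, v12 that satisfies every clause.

v1=F, v2=F, v3=T, v4=F, v5=T, v6=F, v7=F, v8=F, v9=T, v10=F, v11=T, v12=T

v4 occurs only negated in the remaining clauses — set v4 = False.
v6 occurs only negated in the remaining clauses — set v6 = False.
Set v1 = False and propagate.
Try v2 = False.
Branch on v3: take v3 = True.
The remaining clauses are satisfied by v5 = True, v7 = False, v8 = False, v9 = True, v10 = False, v11 = True, v12 = True.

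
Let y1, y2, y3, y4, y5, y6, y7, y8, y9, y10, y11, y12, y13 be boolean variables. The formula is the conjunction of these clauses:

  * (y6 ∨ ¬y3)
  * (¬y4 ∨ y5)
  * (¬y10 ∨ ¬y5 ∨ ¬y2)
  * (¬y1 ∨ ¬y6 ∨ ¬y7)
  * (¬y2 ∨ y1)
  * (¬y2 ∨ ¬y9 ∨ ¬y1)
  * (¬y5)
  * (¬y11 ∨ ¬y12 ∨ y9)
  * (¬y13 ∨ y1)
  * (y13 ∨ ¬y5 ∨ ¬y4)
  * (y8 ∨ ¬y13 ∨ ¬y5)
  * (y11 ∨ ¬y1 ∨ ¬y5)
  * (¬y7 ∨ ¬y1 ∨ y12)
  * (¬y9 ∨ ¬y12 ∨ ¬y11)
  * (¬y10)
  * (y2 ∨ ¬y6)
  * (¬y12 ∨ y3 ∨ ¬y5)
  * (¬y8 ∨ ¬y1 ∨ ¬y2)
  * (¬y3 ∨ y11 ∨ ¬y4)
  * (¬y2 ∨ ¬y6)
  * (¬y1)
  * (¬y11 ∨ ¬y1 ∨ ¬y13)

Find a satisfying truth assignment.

y1=F, y2=F, y3=F, y4=F, y5=F, y6=F, y7=F, y8=T, y9=T, y10=F, y11=F, y12=F, y13=F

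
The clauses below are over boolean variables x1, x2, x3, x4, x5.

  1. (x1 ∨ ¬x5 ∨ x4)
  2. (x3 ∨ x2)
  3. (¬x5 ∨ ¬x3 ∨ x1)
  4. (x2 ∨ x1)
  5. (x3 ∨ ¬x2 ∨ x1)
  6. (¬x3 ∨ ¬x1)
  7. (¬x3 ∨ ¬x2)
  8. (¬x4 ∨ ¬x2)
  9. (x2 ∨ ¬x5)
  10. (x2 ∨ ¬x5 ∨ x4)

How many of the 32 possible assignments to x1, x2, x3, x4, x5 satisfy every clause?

2

Satisfying assignments:
  x1=1 x2=1 x3=0 x4=0 x5=0
  x1=1 x2=1 x3=0 x4=0 x5=1
That's 2 in total.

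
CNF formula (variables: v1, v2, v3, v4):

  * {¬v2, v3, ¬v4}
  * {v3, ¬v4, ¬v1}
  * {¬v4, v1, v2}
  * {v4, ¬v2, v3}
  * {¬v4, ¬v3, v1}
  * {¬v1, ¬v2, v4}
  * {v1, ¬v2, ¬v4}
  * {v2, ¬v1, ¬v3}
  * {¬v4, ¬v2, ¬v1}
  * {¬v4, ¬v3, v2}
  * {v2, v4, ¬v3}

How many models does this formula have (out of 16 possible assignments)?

3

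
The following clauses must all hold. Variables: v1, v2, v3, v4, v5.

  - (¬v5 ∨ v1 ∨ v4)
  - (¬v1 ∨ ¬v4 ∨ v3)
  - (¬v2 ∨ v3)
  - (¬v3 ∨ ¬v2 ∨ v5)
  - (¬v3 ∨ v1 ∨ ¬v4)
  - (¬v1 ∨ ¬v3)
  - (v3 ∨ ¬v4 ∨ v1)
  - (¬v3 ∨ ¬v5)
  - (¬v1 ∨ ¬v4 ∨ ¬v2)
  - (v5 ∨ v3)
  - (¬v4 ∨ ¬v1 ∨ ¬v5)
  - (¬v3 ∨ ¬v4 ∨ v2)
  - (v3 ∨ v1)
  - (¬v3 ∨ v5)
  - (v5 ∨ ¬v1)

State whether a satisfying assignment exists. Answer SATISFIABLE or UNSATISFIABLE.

SATISFIABLE

Branch on v1: take v1 = True.
  then v3 is forced to False.
  then v4 is forced to False.
  then v2 is forced to False.
  then v5 is forced to True.
So v1=True, v2=False, v3=False, v4=False, v5=True is a satisfying assignment.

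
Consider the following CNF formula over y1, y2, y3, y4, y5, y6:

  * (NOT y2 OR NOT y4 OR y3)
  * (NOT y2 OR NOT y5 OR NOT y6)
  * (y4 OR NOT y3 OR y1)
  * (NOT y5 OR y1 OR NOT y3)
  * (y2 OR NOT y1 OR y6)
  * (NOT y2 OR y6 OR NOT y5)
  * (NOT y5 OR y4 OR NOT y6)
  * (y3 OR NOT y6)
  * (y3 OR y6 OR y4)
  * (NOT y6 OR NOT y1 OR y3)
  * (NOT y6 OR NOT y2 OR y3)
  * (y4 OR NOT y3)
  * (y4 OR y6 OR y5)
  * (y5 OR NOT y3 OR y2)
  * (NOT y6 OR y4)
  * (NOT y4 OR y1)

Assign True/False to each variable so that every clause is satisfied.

Try y1 = True.
Set y2 = True and propagate.
The remaining clauses are satisfied by y3 = True, y4 = True, y5 = False, y6 = False.

y1=1, y2=1, y3=1, y4=1, y5=0, y6=0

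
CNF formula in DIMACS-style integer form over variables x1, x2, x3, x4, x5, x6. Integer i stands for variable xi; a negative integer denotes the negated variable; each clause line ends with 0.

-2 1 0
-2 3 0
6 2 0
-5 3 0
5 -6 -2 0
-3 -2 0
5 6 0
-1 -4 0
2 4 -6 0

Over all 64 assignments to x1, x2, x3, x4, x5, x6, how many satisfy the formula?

3

Satisfying assignments:
  x1=F x2=F x3=F x4=T x5=F x6=T
  x1=F x2=F x3=T x4=T x5=F x6=T
  x1=F x2=F x3=T x4=T x5=T x6=T
That's 3 in total.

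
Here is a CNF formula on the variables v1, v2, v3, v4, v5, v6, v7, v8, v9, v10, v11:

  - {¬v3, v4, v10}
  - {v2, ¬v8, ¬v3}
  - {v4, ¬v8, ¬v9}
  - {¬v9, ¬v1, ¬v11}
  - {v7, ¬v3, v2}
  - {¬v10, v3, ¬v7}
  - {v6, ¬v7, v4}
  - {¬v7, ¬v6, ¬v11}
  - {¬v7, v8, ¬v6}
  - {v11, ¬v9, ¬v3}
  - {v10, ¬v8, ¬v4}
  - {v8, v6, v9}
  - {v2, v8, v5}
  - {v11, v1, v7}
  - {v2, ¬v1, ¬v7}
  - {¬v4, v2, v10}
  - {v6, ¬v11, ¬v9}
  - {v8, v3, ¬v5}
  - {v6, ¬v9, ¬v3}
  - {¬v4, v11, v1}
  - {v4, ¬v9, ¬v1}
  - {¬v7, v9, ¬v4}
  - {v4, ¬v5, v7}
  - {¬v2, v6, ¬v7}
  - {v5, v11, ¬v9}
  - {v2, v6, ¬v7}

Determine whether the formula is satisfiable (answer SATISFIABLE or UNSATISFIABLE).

Branch on v1: take v1 = True.
Set v2 = True and propagate.
Set v3 = True and propagate.
The remaining clauses are satisfied by v4 = False, v5 = False, v6 = True, v7 = False, v8 = True, v9 = False, v10 = True, v11 = False.
So v1=True, v2=True, v3=True, v4=False, v5=False, v6=True, v7=False, v8=True, v9=False, v10=True, v11=False is a satisfying assignment.

SATISFIABLE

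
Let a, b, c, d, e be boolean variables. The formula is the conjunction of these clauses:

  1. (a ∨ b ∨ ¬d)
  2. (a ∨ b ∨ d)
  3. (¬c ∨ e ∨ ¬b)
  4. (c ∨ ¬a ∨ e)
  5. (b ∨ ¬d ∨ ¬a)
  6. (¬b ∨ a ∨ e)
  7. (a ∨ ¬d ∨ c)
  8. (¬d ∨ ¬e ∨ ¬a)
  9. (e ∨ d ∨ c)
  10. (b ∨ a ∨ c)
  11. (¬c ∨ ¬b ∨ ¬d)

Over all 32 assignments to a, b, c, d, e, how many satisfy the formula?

The models are:
  a=0 b=1 c=0 d=0 e=1
  a=0 b=1 c=1 d=0 e=1
  a=1 b=0 c=0 d=0 e=1
  a=1 b=0 c=1 d=0 e=0
  a=1 b=0 c=1 d=0 e=1
  a=1 b=1 c=0 d=0 e=1
  a=1 b=1 c=1 d=0 e=1
Count: 7.

7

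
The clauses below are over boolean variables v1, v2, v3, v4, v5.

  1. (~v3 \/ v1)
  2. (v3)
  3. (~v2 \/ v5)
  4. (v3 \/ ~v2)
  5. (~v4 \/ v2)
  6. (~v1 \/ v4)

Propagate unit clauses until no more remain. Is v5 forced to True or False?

(v3) stands alone — v3 = True.
From (v1 \/ ~v3) and v3 = True: v1 = True.
(~v1 \/ v4): since v1 = True, the clause reduces to (v4). v4 = True.
From (~v4 \/ v2) and v4 = True: v2 = True.
From (v5 \/ ~v2) and v2 = True: v5 = True.

True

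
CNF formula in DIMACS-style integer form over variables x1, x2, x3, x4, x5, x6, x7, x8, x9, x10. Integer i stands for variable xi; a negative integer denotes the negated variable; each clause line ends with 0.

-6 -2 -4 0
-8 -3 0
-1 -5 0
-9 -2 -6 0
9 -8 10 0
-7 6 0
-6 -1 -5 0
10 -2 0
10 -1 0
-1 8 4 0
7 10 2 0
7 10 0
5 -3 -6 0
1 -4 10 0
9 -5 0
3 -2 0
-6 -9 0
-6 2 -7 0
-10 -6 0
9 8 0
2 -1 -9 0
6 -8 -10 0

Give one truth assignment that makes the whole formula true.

Try x1 = False.
The remaining clauses are satisfied by x2 = False, x3 = True, x4 = False, x5 = True, x6 = False, x7 = False, x8 = False, x9 = True, x10 = True.

x1=False  x2=False  x3=True  x4=False  x5=True  x6=False  x7=False  x8=False  x9=True  x10=True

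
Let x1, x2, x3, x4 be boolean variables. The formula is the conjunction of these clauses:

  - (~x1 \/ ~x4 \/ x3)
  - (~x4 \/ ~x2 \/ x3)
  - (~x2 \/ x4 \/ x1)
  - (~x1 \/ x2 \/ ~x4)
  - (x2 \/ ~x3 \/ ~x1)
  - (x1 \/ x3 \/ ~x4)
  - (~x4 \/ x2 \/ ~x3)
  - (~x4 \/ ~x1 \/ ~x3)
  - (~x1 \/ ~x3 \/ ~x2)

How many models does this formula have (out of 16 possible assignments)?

5

The models are:
  x1=0 x2=0 x3=0 x4=0
  x1=0 x2=0 x3=1 x4=0
  x1=0 x2=1 x3=1 x4=1
  x1=1 x2=0 x3=0 x4=0
  x1=1 x2=1 x3=0 x4=0
That's 5 in total.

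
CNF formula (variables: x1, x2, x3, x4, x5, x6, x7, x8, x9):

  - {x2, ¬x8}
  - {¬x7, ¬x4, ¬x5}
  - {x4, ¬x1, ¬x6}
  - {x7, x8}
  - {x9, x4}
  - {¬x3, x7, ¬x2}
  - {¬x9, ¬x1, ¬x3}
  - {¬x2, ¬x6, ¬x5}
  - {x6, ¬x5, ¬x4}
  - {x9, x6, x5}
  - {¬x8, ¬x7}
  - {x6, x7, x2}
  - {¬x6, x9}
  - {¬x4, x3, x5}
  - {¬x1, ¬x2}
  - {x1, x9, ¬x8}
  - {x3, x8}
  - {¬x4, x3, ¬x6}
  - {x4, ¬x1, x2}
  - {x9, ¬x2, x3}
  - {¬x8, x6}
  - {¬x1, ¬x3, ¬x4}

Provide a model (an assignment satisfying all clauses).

Set x1 = False and propagate.
Try x2 = True.
The remaining clauses are satisfied by x3 = True, x4 = False, x5 = False, x6 = True, x7 = True, x8 = False, x9 = True.
Check each clause:
  1. {¬x8, x2} — ¬x8 is true.
  2. {¬x5, ¬x7, ¬x4} — ¬x5 is true.
  3. {¬x6, ¬x1, x4} — ¬x1 is true.
  4. {x8, x7} — x7 is true.
  5. {x9, x4} — x9 is true.
  6. {x7, ¬x2, ¬x3} — x7 is true.
  7. {¬x3, ¬x9, ¬x1} — ¬x1 is true.
  8. {¬x6, ¬x5, ¬x2} — ¬x5 is true.
  9. {¬x4, x6, ¬x5} — ¬x5 is true.
  10. {x6, x5, x9} — x9 is true.
  11. {¬x8, ¬x7} — ¬x8 is true.
  12. {x7, x6, x2} — x2 is true.
  13. {¬x6, x9} — x9 is true.
  14. {¬x4, x5, x3} — x3 is true.
  15. {¬x2, ¬x1} — ¬x1 is true.
  16. {¬x8, x1, x9} — ¬x8 is true.
  17. {x3, x8} — x3 is true.
  18. {¬x4, x3, ¬x6} — x3 is true.
  19. {x4, ¬x1, x2} — x2 is true.
  20. {x9, ¬x2, x3} — x9 is true.
  21. {¬x8, x6} — ¬x8 is true.
  22. {¬x4, ¬x3, ¬x1} — ¬x4 is true.

x1=False, x2=True, x3=True, x4=False, x5=False, x6=True, x7=True, x8=False, x9=True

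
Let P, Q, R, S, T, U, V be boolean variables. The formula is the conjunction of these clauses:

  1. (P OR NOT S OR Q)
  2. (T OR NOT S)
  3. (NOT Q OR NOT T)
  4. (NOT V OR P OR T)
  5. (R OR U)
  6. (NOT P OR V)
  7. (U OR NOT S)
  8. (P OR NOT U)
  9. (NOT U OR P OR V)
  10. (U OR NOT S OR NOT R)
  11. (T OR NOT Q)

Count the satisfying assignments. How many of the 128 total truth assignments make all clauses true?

Case analysis on P and U:
  P=T, U=T: R free; 3 ways for (Q,S,T,V) × 2^1 = 6.
  P=T, U=F: remaining (Q,R,S,T,V) ∈ {(F,T,F,F,T); (F,T,F,T,T)} — 2.
  P=F, U=T: a clause becomes empty — 0.
  P=F, U=F: remaining (Q,R,S,T,V) ∈ {(F,T,F,F,F); (F,T,F,T,F); (F,T,F,T,T)} — 3.
Total: 6 + 2 + 0 + 3 = 11.

11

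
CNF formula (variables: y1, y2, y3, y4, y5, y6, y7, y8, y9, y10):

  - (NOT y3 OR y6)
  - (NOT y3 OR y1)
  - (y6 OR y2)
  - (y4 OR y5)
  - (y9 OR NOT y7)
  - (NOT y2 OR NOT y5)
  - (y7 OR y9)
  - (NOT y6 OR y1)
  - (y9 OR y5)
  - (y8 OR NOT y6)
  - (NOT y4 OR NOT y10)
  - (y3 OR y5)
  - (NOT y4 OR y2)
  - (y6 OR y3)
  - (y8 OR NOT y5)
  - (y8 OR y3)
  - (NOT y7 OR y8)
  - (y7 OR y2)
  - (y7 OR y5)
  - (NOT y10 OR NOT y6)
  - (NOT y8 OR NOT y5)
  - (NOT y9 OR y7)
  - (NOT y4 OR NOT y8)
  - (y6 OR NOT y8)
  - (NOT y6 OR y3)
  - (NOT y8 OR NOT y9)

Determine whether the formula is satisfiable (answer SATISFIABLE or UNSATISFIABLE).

UNSATISFIABLE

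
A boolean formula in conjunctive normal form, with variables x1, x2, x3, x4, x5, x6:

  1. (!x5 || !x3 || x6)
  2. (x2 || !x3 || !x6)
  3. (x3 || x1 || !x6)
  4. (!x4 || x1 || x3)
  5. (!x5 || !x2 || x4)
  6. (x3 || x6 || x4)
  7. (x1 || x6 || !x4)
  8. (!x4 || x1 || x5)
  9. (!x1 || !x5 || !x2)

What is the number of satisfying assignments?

19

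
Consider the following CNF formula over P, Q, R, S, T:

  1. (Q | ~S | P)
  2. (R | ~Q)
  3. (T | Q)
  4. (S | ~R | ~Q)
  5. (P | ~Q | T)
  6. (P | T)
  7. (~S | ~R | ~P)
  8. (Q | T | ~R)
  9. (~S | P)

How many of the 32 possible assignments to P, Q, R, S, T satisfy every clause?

5

The models are:
  P=F Q=F R=F S=F T=T
  P=F Q=F R=T S=F T=T
  P=T Q=F R=F S=F T=T
  P=T Q=F R=F S=T T=T
  P=T Q=F R=T S=F T=T
Count: 5.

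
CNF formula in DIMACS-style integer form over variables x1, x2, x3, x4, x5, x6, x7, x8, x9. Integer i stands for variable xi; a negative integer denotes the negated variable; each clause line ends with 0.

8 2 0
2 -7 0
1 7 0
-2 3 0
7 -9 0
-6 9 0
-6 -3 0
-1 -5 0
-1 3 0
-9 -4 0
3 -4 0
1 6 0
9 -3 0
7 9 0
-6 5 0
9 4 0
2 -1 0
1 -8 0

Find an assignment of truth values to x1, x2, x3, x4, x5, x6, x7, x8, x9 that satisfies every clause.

Try x1 = True.
  then x5 is forced to False.
  then x3 is forced to True.
  then x6 is forced to False.
  then x9 is forced to True.
  then x7 is forced to True.
  then x2 is forced to True.
  then x4 is forced to False.
x8 is now unconstrained; take x8 = False.

x1=T  x2=T  x3=T  x4=F  x5=F  x6=F  x7=T  x8=F  x9=T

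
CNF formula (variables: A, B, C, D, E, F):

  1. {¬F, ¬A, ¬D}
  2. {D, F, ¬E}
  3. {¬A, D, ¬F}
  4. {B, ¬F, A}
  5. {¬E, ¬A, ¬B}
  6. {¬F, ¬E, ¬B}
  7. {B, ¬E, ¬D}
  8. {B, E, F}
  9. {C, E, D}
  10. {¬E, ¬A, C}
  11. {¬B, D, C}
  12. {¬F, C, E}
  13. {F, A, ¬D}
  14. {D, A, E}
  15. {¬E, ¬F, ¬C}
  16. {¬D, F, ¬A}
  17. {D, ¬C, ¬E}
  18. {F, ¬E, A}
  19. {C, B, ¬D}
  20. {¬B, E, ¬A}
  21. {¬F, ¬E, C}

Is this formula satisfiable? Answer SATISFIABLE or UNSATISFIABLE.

Set A = False and propagate.
Branch on B: take B = True.
Branch on C: take C = True.
The remaining clauses are satisfied by D = True, E = False, F = True.
Every clause has at least one true literal under this assignment.
So A=False  B=True  C=True  D=True  E=False  F=True is a satisfying assignment.

SATISFIABLE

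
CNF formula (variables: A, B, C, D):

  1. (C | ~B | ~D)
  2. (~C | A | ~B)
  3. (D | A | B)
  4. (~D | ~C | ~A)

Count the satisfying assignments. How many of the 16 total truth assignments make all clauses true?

8

Split on A, then B.
  A=T, B=T: remaining (C,D) ∈ {(F,F); (T,F)} — 2.
  A=T, B=F: remaining (C,D) ∈ {(F,F); (F,T); (T,F)} — 3.
  A=F, B=T: remaining (C,D) ∈ {(F,F)} — 1.
  A=F, B=F: remaining (C,D) ∈ {(F,T); (T,T)} — 2.
Total: 2 + 3 + 1 + 2 = 8.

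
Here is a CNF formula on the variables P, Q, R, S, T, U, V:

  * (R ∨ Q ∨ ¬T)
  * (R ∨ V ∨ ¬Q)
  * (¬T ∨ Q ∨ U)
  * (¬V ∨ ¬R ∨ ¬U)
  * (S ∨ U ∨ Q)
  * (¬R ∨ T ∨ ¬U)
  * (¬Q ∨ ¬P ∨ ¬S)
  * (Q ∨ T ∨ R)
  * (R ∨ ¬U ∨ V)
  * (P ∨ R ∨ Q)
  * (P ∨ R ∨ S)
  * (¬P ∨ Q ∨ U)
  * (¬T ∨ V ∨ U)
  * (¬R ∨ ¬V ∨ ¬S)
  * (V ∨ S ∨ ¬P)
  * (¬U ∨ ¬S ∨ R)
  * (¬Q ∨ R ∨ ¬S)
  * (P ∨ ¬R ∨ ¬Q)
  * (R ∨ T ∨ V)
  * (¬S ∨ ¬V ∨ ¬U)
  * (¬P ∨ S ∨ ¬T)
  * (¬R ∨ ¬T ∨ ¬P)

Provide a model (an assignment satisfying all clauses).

P=F, Q=F, R=T, S=T, T=T, U=T, V=F

Branch on P: take P = False.
Branch on Q: take Q = False.
  then R is forced to True.
For the remaining variables, S = True, T = True, U = True, V = False works.
Check each clause:
  1. (Q ∨ R ∨ ¬T) — R is true.
  2. (R ∨ ¬Q ∨ V) — R is true.
  3. (¬T ∨ U ∨ Q) — U is true.
  4. (¬V ∨ ¬R ∨ ¬U) — ¬V is true.
  5. (U ∨ Q ∨ S) — S is true.
  6. (¬U ∨ T ∨ ¬R) — T is true.
  7. (¬S ∨ ¬P ∨ ¬Q) — ¬P is true.
  8. (T ∨ R ∨ Q) — R is true.
  9. (¬U ∨ R ∨ V) — R is true.
  10. (Q ∨ P ∨ R) — R is true.
  11. (R ∨ P ∨ S) — R is true.
  12. (¬P ∨ U ∨ Q) — ¬P is true.
  13. (V ∨ U ∨ ¬T) — U is true.
  14. (¬S ∨ ¬V ∨ ¬R) — ¬V is true.
  15. (S ∨ ¬P ∨ V) — S is true.
  16. (¬S ∨ R ∨ ¬U) — R is true.
  17. (R ∨ ¬S ∨ ¬Q) — R is true.
  18. (¬Q ∨ P ∨ ¬R) — ¬Q is true.
  19. (V ∨ T ∨ R) — R is true.
  20. (¬V ∨ ¬S ∨ ¬U) — ¬V is true.
  21. (¬T ∨ ¬P ∨ S) — S is true.
  22. (¬T ∨ ¬R ∨ ¬P) — ¬P is true.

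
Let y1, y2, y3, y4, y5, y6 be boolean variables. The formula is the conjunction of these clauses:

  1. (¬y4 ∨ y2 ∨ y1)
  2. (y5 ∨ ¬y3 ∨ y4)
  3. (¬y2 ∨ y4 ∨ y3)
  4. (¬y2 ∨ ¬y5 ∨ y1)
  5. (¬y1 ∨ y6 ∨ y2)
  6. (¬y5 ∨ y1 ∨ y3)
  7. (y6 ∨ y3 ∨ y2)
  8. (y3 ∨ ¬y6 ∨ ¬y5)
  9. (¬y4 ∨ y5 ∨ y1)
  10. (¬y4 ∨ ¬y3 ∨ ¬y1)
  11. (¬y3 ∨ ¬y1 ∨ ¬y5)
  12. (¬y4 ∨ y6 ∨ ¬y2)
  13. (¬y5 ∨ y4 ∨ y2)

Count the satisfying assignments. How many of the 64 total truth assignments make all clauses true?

4

The models are:
  y1=0 y2=0 y3=0 y4=0 y5=0 y6=1
  y1=1 y2=0 y3=0 y4=0 y5=0 y6=1
  y1=1 y2=0 y3=0 y4=1 y5=0 y6=1
  y1=1 y2=1 y3=0 y4=1 y5=0 y6=1
That's 4 in total.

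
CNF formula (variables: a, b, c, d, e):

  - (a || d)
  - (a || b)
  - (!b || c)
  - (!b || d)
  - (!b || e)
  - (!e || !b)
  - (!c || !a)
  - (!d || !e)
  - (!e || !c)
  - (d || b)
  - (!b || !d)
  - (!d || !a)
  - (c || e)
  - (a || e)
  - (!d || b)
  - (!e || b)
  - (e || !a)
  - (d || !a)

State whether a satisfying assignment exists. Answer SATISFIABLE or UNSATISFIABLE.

b = True:
  propagation gives c=True, d=True; an empty clause results — contradiction.
b = False:
  propagation gives a=True, c=False, d=True; an empty clause results — contradiction.
Every branch closes, so no satisfying assignment exists.

UNSATISFIABLE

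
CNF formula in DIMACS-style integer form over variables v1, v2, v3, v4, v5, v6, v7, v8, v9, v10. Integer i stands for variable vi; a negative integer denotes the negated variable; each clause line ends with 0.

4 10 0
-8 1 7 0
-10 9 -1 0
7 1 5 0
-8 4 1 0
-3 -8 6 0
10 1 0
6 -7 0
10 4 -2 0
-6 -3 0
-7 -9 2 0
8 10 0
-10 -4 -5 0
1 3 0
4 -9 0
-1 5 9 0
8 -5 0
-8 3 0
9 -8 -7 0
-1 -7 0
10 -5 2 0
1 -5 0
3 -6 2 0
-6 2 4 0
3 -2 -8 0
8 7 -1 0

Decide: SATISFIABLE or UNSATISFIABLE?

v1 = True:
  propagation gives v7=False, v8=True, v3=True, v6=True; an empty clause results — contradiction.
v1 = False:
  propagation gives v10=True, v3=True, v6=False, v8=False; an empty clause results — contradiction.
Every branch closes, so no satisfying assignment exists.

UNSATISFIABLE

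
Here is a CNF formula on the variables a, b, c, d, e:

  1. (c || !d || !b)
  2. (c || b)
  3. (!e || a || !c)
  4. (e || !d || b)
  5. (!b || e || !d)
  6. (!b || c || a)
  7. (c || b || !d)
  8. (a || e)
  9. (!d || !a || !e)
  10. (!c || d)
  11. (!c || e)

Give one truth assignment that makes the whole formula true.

a=T  b=T  c=F  d=F  e=F

Check each clause:
  1. (!b || !d || c) — !d is true.
  2. (c || b) — b is true.
  3. (a || !e || !c) — a is true.
  4. (e || !d || b) — b is true.
  5. (!d || !b || e) — !d is true.
  6. (!b || c || a) — a is true.
  7. (!d || c || b) — b is true.
  8. (e || a) — a is true.
  9. (!a || !e || !d) — !e is true.
  10. (d || !c) — !c is true.
  11. (!c || e) — !c is true.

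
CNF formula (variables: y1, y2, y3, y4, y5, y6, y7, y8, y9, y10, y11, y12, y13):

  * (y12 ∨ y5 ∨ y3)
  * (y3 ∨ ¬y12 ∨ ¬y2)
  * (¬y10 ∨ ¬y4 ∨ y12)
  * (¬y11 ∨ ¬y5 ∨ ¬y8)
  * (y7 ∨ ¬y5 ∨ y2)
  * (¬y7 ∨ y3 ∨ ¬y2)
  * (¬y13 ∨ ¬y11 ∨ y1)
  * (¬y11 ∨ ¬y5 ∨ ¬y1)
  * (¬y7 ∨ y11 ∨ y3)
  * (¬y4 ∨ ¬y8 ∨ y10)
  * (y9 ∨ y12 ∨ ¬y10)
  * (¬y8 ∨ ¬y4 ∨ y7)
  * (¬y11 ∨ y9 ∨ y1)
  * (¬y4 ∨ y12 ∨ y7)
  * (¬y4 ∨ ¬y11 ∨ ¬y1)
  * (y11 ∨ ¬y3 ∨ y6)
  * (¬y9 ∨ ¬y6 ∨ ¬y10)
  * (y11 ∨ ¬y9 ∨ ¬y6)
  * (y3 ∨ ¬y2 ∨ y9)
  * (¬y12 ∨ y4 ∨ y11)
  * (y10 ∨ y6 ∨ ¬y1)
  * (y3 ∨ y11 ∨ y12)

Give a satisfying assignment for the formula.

y1 = False, y2 = True, y3 = True, y4 = True, y5 = False, y6 = True, y7 = True, y8 = False, y9 = False, y10 = False, y11 = False, y12 = True, y13 = True

Check each clause:
  1. (y3 ∨ y12 ∨ y5) — y3 is true.
  2. (¬y12 ∨ ¬y2 ∨ y3) — y3 is true.
  3. (¬y4 ∨ y12 ∨ ¬y10) — y12 is true.
  4. (¬y11 ∨ ¬y8 ∨ ¬y5) — ¬y8 is true.
  5. (y2 ∨ ¬y5 ∨ y7) — y2 is true.
  6. (y3 ∨ ¬y2 ∨ ¬y7) — y3 is true.
  7. (¬y11 ∨ y1 ∨ ¬y13) — ¬y11 is true.
  8. (¬y1 ∨ ¬y5 ∨ ¬y11) — ¬y5 is true.
  9. (¬y7 ∨ y3 ∨ y11) — y3 is true.
  10. (¬y8 ∨ y10 ∨ ¬y4) — ¬y8 is true.
  11. (y9 ∨ ¬y10 ∨ y12) — y12 is true.
  12. (y7 ∨ ¬y4 ∨ ¬y8) — ¬y8 is true.
  13. (y9 ∨ ¬y11 ∨ y1) — ¬y11 is true.
  14. (¬y4 ∨ y7 ∨ y12) — y12 is true.
  15. (¬y1 ∨ ¬y4 ∨ ¬y11) — ¬y11 is true.
  16. (y11 ∨ y6 ∨ ¬y3) — y6 is true.
  17. (¬y9 ∨ ¬y10 ∨ ¬y6) — ¬y10 is true.
  18. (¬y9 ∨ ¬y6 ∨ y11) — ¬y9 is true.
  19. (y9 ∨ y3 ∨ ¬y2) — y3 is true.
  20. (y11 ∨ y4 ∨ ¬y12) — y4 is true.
  21. (y10 ∨ y6 ∨ ¬y1) — ¬y1 is true.
  22. (y12 ∨ y11 ∨ y3) — y3 is true.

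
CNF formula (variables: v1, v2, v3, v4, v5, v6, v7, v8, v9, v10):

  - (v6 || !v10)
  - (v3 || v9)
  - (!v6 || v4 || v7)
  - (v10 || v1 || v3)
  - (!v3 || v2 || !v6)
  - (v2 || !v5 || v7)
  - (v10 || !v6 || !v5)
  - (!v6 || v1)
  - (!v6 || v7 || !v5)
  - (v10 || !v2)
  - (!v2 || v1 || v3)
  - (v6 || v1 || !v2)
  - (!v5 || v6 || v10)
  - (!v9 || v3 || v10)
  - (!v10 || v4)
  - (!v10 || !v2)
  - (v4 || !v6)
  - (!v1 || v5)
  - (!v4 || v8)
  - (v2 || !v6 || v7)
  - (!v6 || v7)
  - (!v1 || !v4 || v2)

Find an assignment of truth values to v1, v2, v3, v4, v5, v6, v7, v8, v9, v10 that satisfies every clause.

v7 occurs only positively in the remaining clauses — set v7 = True.
Pure literal: v8 appears only positively; assign v8 = True.
Set v1 = False and propagate.
  then v6 is forced to False.
  then v10 is forced to False.
  then v3 is forced to True.
  then v2 is forced to False.
  then v5 is forced to False.
v4, v9 are now unconstrained; take v4 = False, v9 = True.
Check each clause:
  1. (!v10 || v6) — !v10 is true.
  2. (v9 || v3) — v9 is true.
  3. (v4 || v7 || !v6) — !v6 is true.
  4. (v1 || v10 || v3) — v3 is true.
  5. (!v6 || !v3 || v2) — !v6 is true.
  6. (v7 || v2 || !v5) — !v5 is true.
  7. (!v6 || v10 || !v5) — !v6 is true.
  8. (!v6 || v1) — !v6 is true.
  9. (!v5 || v7 || !v6) — !v6 is true.
  10. (v10 || !v2) — !v2 is true.
  11. (v3 || !v2 || v1) — v3 is true.
  12. (!v2 || v6 || v1) — !v2 is true.
  13. (v10 || !v5 || v6) — !v5 is true.
  14. (v10 || !v9 || v3) — v3 is true.
  15. (v4 || !v10) — !v10 is true.
  16. (!v10 || !v2) — !v10 is true.
  17. (v4 || !v6) — !v6 is true.
  18. (v5 || !v1) — !v1 is true.
  19. (!v4 || v8) — v8 is true.
  20. (!v6 || v2 || v7) — !v6 is true.
  21. (v7 || !v6) — !v6 is true.
  22. (v2 || !v4 || !v1) — !v4 is true.

v1 = F, v2 = F, v3 = T, v4 = F, v5 = F, v6 = F, v7 = T, v8 = T, v9 = T, v10 = F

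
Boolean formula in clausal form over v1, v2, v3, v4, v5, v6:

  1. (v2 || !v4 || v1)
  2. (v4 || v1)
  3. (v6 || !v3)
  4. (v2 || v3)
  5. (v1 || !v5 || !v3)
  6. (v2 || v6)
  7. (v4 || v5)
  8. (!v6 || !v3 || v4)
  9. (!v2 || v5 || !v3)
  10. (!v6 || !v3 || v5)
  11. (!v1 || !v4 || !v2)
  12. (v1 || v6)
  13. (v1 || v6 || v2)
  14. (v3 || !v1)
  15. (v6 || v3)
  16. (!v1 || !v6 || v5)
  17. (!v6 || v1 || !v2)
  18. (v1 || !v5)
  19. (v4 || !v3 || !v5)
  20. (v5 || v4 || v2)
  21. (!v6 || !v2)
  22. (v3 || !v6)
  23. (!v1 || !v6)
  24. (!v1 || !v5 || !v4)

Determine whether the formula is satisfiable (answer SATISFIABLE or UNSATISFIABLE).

v1 = True:
  propagation gives v3=True, v6=True; an empty clause results — contradiction.
v1 = False:
  propagation gives v4=True, v2=True, v6=True; an empty clause results — contradiction.
Every branch closes, so no satisfying assignment exists.

UNSATISFIABLE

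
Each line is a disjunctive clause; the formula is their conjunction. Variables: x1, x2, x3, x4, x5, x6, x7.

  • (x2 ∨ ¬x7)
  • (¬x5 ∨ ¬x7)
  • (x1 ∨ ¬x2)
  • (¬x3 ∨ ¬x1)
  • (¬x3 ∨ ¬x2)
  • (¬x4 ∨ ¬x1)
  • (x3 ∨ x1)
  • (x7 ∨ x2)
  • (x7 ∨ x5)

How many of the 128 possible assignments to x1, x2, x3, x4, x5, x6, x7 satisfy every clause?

Satisfying assignments:
  x1=1 x2=1 x3=0 x4=0 x5=0 x6=0 x7=1
  x1=1 x2=1 x3=0 x4=0 x5=0 x6=1 x7=1
  x1=1 x2=1 x3=0 x4=0 x5=1 x6=0 x7=0
  x1=1 x2=1 x3=0 x4=0 x5=1 x6=1 x7=0
That's 4 in total.

4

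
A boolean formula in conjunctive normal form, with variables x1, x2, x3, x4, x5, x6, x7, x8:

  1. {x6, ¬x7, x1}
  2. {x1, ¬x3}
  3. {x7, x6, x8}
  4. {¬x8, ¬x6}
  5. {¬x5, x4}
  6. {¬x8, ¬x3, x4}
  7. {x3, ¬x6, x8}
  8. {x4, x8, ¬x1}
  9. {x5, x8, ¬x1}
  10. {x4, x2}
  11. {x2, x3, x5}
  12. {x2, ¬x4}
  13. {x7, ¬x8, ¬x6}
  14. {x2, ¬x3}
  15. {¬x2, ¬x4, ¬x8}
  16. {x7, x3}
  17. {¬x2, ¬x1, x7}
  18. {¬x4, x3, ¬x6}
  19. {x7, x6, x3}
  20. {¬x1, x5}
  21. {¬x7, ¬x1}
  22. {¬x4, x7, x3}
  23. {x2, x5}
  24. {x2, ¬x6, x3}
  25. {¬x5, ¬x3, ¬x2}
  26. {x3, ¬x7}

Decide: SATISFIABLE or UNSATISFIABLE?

UNSATISFIABLE

x3 = True:
  propagation gives x1=True, x2=True, x7=True; an empty clause results — contradiction.
x3 = False:
  propagation gives x7=True; an empty clause results — contradiction.
Every branch closes, so no satisfying assignment exists.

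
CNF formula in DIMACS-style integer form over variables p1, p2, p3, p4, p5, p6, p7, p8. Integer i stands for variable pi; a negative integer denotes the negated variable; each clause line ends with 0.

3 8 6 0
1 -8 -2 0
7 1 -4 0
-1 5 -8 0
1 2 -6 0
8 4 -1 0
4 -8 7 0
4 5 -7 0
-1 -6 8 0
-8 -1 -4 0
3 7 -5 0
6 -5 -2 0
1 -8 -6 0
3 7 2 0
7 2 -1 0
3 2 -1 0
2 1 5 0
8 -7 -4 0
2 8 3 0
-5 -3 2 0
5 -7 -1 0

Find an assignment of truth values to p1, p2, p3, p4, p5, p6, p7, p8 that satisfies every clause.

p1=True, p2=True, p3=True, p4=False, p5=True, p6=True, p7=True, p8=True

Set p1 = True and propagate.
Set p2 = True and propagate.
Set p3 = True and propagate.
For the remaining variables, p4 = False, p5 = True, p6 = True, p7 = True, p8 = True works.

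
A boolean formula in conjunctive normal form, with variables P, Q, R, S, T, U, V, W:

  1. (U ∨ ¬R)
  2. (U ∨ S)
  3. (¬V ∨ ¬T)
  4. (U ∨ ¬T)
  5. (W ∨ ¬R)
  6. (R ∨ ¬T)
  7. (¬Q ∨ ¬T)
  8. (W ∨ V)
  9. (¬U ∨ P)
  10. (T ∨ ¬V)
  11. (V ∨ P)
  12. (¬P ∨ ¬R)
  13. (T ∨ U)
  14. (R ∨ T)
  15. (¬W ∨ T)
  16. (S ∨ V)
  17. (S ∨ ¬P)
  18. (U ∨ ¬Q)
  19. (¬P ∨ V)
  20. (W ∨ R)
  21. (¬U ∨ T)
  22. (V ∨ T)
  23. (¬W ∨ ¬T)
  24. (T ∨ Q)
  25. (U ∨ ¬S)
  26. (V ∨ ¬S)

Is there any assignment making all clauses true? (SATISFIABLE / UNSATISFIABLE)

UNSATISFIABLE

T = True:
  propagation gives V=False, U=True, R=True, W=True; an empty clause results — contradiction.
T = False:
  propagation gives V=False; an empty clause results — contradiction.
Every branch closes, so no satisfying assignment exists.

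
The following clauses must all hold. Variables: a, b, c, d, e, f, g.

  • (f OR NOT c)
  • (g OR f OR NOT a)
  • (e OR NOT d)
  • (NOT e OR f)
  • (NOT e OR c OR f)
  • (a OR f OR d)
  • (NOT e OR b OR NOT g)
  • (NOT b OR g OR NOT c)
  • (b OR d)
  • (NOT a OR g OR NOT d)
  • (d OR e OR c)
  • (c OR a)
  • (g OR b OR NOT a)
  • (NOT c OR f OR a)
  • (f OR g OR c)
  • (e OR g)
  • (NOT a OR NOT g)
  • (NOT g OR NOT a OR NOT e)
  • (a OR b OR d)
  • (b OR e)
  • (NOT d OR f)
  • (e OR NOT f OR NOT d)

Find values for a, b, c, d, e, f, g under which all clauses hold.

a=F  b=T  c=T  d=T  e=T  f=T  g=T

Check each clause:
  1. (f OR NOT c) — f is true.
  2. (g OR NOT a OR f) — g is true.
  3. (NOT d OR e) — e is true.
  4. (NOT e OR f) — f is true.
  5. (c OR f OR NOT e) — c is true.
  6. (d OR f OR a) — d is true.
  7. (NOT e OR NOT g OR b) — b is true.
  8. (NOT b OR g OR NOT c) — g is true.
  9. (b OR d) — b is true.
  10. (NOT d OR NOT a OR g) — NOT a is true.
  11. (c OR d OR e) — c is true.
  12. (a OR c) — c is true.
  13. (NOT a OR b OR g) — b is true.
  14. (a OR f OR NOT c) — f is true.
  15. (g OR f OR c) — c is true.
  16. (e OR g) — e is true.
  17. (NOT g OR NOT a) — NOT a is true.
  18. (NOT g OR NOT a OR NOT e) — NOT a is true.
  19. (a OR d OR b) — b is true.
  20. (e OR b) — b is true.
  21. (NOT d OR f) — f is true.
  22. (e OR NOT f OR NOT d) — e is true.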